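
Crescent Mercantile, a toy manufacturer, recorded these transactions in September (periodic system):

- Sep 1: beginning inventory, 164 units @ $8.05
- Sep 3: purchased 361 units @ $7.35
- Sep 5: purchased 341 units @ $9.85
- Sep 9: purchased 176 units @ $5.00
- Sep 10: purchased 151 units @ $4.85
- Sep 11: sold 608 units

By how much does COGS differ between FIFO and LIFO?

$410.90

FIFO COGS: 164 @ $8.05 + 361 @ $7.35 + 83 @ $9.85 = $4,791.10
LIFO COGS: 151 @ $4.85 + 176 @ $5.00 + 281 @ $9.85 = $4,380.20
Difference = |$4,791.10 − $4,380.20| = $410.90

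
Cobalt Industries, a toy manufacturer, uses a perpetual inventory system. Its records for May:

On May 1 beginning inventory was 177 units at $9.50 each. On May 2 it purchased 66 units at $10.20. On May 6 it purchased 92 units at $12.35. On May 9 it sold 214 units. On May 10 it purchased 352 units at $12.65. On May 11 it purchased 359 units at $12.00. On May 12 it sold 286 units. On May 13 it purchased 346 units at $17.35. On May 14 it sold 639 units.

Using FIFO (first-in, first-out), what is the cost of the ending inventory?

Ending inventory = $4,389.55

May 9, 214 sold [FIFO — oldest first]: 177 @ $9.50 + 37 @ $10.20 = $2,058.90
May 12, 286 sold [FIFO — oldest first]: 29 @ $10.20 + 92 @ $12.35 + 165 @ $12.65 = $3,519.25
May 14, 639 sold [FIFO — oldest first]: 187 @ $12.65 + 359 @ $12.00 + 93 @ $17.35 = $8,287.10
Total COGS = $2,058.90 + $3,519.25 + $8,287.10 = $13,865.25
Ending inventory: 253 @ $17.35 = $4,389.55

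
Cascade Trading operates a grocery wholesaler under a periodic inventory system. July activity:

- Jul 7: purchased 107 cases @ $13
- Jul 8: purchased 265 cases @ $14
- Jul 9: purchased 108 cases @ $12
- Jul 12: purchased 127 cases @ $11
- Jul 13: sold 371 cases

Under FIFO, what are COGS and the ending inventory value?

COGS = $5,087; ending inventory = $2,707

Jul 13, 371 sold [FIFO — oldest first]: 107 @ $13 + 264 @ $14 = $5,087
Ending inventory: 1 @ $14 + 108 @ $12 + 127 @ $11 = $2,707
Check: goods available $7,794 = COGS $5,087 + ending $2,707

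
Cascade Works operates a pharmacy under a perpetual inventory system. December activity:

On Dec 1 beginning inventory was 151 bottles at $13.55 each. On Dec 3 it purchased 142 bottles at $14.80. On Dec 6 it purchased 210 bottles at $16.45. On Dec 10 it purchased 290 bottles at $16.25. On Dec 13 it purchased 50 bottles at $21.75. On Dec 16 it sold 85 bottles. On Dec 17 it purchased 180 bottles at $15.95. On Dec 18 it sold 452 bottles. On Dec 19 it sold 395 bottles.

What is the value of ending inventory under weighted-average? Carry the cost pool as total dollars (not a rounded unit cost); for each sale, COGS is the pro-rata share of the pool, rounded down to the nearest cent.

After Dec 1: 151 on hand, pool $2,046.05 (≈ $13.5500 each)
After Dec 3: 293 on hand, pool $4,147.65 (≈ $14.1558 each)
After Dec 6: 503 on hand, pool $7,602.15 (≈ $15.1136 each)
After Dec 10: 793 on hand, pool $12,314.65 (≈ $15.5292 each)
After Dec 13: 843 on hand, pool $13,402.15 (≈ $15.8982 each)
Dec 16, sell 85: 85/843 × $13,402.15 → $1,351.34
After Dec 17: 938 on hand, pool $14,921.81 (≈ $15.9081 each)
Dec 18, sell 452: 452/938 × $14,921.81 → $7,190.46
Dec 19, sell 395: 395/486 × $7,731.35 → $6,283.71
Total COGS = $1,351.34 + $7,190.46 + $6,283.71 = $14,825.51
Ending inventory (cost pool remaining) = $1,447.64
Check: goods available $16,273.15 = COGS $14,825.51 + ending $1,447.64

Ending inventory = $1,447.64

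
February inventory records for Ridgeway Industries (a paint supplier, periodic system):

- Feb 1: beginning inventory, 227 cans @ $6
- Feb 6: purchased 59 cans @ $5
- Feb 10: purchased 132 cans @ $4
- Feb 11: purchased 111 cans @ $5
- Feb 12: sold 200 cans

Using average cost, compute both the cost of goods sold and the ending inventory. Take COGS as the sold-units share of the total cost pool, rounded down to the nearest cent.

COGS = $1,035.91; ending inventory = $1,704.09

Feb 12, sell 200: 200/529 × $2,740.00 → $1,035.91
Ending inventory (cost pool remaining) = $1,704.09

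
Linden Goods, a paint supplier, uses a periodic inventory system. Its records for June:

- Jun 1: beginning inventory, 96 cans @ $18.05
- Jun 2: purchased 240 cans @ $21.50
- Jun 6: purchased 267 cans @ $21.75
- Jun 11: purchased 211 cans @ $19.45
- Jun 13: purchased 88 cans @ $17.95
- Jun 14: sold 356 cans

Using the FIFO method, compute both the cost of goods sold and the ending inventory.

COGS = $7,327.80; ending inventory = $11,055.80

Jun 14, 356 sold [FIFO — oldest first]: 96 @ $18.05 + 240 @ $21.50 + 20 @ $21.75 = $7,327.80
Ending inventory: 247 @ $21.75 + 211 @ $19.45 + 88 @ $17.95 = $11,055.80
Check: goods available $18,383.60 = COGS $7,327.80 + ending $11,055.80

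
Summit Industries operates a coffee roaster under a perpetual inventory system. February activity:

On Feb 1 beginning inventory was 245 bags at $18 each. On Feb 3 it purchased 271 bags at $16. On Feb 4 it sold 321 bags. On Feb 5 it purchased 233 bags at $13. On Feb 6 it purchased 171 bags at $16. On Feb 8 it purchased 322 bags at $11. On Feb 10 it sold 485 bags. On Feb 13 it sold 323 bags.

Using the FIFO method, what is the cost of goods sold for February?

COGS = $16,810

Feb 4, 321 sold [FIFO — oldest first]: 245 @ $18 + 76 @ $16 = $5,626
Feb 10, 485 sold [FIFO — oldest first]: 195 @ $16 + 233 @ $13 + 57 @ $16 = $7,061
Feb 13, 323 sold [FIFO — oldest first]: 114 @ $16 + 209 @ $11 = $4,123
Total COGS = $5,626 + $7,061 + $4,123 = $16,810
Ending inventory: 113 @ $11 = $1,243
Check: goods available $18,053 = COGS $16,810 + ending $1,243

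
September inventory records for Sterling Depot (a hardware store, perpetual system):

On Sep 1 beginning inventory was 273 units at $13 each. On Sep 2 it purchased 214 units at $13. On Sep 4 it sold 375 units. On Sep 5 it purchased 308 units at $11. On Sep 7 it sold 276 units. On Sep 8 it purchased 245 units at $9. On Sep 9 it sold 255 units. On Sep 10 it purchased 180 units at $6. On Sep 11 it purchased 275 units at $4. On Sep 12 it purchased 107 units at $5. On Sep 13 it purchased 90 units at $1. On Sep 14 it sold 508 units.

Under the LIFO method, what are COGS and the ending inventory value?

COGS = $12,167; ending inventory = $2,562

Sep 4, 375 sold [LIFO — newest first]: 214 @ $13 + 161 @ $13 = $4,875
Sep 7, 276 sold [LIFO — newest first]: 276 @ $11 = $3,036
Sep 9, 255 sold [LIFO — newest first]: 245 @ $9 + 10 @ $11 = $2,315
Sep 14, 508 sold [LIFO — newest first]: 90 @ $1 + 107 @ $5 + 275 @ $4 + 36 @ $6 = $1,941
Total COGS = $4,875 + $3,036 + $2,315 + $1,941 = $12,167
Ending inventory: 112 @ $13 + 22 @ $11 + 144 @ $6 = $2,562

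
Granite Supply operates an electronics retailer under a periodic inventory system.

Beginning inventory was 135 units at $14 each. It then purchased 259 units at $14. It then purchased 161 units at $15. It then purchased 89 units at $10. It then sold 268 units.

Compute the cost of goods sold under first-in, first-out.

COGS = $3,752

Sale 1 (268) [FIFO — oldest first]: 135 @ $14 + 133 @ $14 = $3,752
Ending inventory: 126 @ $14 + 161 @ $15 + 89 @ $10 = $5,069
Check: goods available $8,821 = COGS $3,752 + ending $5,069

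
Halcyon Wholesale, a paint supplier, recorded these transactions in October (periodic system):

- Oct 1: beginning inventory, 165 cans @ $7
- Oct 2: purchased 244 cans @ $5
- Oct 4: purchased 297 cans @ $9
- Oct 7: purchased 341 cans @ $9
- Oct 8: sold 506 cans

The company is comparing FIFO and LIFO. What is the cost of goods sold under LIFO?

COGS = $4,554

FIFO COGS: 165 @ $7 + 244 @ $5 + 97 @ $9 = $3,248
LIFO COGS: 341 @ $9 + 165 @ $9 = $4,554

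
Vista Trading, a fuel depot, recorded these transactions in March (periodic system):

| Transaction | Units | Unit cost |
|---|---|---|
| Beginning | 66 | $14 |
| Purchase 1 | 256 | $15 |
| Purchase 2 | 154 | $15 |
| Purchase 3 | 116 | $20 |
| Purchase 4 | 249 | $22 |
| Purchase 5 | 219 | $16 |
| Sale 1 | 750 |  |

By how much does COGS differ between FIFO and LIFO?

FIFO COGS: 66 @ $14 + 256 @ $15 + 154 @ $15 + 116 @ $20 + 158 @ $22 = $12,870
LIFO COGS: 219 @ $16 + 249 @ $22 + 116 @ $20 + 154 @ $15 + 12 @ $15 = $13,792
Difference = |$12,870 − $13,792| = $922

$922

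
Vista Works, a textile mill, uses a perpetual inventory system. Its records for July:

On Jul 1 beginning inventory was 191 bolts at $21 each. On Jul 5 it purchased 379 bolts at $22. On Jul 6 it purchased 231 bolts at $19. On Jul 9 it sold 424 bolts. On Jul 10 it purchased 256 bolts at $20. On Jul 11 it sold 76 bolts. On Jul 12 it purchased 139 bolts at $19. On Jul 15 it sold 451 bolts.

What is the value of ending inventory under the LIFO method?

Ending inventory = $5,199

Jul 9, 424 sold [LIFO — newest first]: 231 @ $19 + 193 @ $22 = $8,635
Jul 11, 76 sold [LIFO — newest first]: 76 @ $20 = $1,520
Jul 15, 451 sold [LIFO — newest first]: 139 @ $19 + 180 @ $20 + 132 @ $22 = $9,145
Total COGS = $8,635 + $1,520 + $9,145 = $19,300
Ending inventory: 191 @ $21 + 54 @ $22 = $5,199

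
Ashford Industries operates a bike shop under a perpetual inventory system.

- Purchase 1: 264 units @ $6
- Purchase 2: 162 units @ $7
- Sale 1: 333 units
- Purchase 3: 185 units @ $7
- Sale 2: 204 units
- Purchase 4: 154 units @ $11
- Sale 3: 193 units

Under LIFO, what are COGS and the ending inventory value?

Sale 1 (333) [LIFO — newest first]: 162 @ $7 + 171 @ $6 = $2,160
Sale 2 (204) [LIFO — newest first]: 185 @ $7 + 19 @ $6 = $1,409
Sale 3 (193) [LIFO — newest first]: 154 @ $11 + 39 @ $6 = $1,928
Total COGS = $2,160 + $1,409 + $1,928 = $5,497
Ending inventory: 35 @ $6 = $210

COGS = $5,497; ending inventory = $210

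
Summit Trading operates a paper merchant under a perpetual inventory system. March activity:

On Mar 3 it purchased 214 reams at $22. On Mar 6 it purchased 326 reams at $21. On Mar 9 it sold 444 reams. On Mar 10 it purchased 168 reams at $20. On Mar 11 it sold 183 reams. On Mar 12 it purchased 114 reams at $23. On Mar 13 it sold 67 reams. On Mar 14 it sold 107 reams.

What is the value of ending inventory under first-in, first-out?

Mar 9, 444 sold [FIFO — oldest first]: 214 @ $22 + 230 @ $21 = $9,538
Mar 11, 183 sold [FIFO — oldest first]: 96 @ $21 + 87 @ $20 = $3,756
Mar 13, 67 sold [FIFO — oldest first]: 67 @ $20 = $1,340
Mar 14, 107 sold [FIFO — oldest first]: 14 @ $20 + 93 @ $23 = $2,419
Total COGS = $9,538 + $3,756 + $1,340 + $2,419 = $17,053
Ending inventory: 21 @ $23 = $483
Check: goods available $17,536 = COGS $17,053 + ending $483

Ending inventory = $483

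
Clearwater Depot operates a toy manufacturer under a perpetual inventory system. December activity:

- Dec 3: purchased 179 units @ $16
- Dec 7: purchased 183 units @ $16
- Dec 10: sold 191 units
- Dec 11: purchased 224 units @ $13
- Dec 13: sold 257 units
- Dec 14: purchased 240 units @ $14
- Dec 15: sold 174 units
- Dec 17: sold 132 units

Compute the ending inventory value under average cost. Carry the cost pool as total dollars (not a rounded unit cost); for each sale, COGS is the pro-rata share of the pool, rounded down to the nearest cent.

After Dec 3: 179 on hand, pool $2,864.00 (≈ $16.0000 each)
After Dec 7: 362 on hand, pool $5,792.00 (≈ $16.0000 each)
Dec 10, sell 191: 191/362 × $5,792.00 → $3,056.00
After Dec 11: 395 on hand, pool $5,648.00 (≈ $14.2987 each)
Dec 13, sell 257: 257/395 × $5,648.00 → $3,674.77
After Dec 14: 378 on hand, pool $5,333.23 (≈ $14.1091 each)
Dec 15, sell 174: 174/378 × $5,333.23 → $2,454.97
Dec 17, sell 132: 132/204 × $2,878.26 → $1,862.40
Total COGS = $3,056.00 + $3,674.77 + $2,454.97 + $1,862.40 = $11,048.14
Ending inventory (cost pool remaining) = $1,015.86

Ending inventory = $1,015.86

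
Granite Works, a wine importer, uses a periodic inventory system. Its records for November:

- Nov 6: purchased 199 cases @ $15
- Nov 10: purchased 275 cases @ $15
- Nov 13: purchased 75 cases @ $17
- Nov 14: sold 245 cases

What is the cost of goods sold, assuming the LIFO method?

Nov 14, 245 sold [LIFO — newest first]: 75 @ $17 + 170 @ $15 = $3,825
Ending inventory: 199 @ $15 + 105 @ $15 = $4,560

COGS = $3,825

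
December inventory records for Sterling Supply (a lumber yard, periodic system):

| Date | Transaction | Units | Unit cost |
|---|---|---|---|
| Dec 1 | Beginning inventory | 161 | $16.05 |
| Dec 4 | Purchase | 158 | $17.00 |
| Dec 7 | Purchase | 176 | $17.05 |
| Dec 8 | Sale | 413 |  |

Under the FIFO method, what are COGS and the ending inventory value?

COGS = $6,872.75; ending inventory = $1,398.10

Dec 8, 413 sold [FIFO — oldest first]: 161 @ $16.05 + 158 @ $17.00 + 94 @ $17.05 = $6,872.75
Ending inventory: 82 @ $17.05 = $1,398.10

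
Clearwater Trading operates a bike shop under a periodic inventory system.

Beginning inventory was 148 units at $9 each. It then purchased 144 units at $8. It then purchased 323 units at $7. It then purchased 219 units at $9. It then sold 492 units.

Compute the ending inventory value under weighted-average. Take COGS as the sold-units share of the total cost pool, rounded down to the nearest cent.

Ending inventory = $2,754.05

Sale 1, sell 492: 492/834 × $6,716.00 → $3,961.95
Ending inventory (cost pool remaining) = $2,754.05
Check: goods available $6,716.00 = COGS $3,961.95 + ending $2,754.05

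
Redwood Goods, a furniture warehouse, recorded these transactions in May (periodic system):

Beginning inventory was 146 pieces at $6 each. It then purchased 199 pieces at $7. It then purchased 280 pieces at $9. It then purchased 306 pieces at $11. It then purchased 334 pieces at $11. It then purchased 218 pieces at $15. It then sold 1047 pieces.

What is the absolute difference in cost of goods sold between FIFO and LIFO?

FIFO COGS: 146 @ $6 + 199 @ $7 + 280 @ $9 + 306 @ $11 + 116 @ $11 = $9,431
LIFO COGS: 218 @ $15 + 334 @ $11 + 306 @ $11 + 189 @ $9 = $12,011
Difference = |$9,431 − $12,011| = $2,580

$2,580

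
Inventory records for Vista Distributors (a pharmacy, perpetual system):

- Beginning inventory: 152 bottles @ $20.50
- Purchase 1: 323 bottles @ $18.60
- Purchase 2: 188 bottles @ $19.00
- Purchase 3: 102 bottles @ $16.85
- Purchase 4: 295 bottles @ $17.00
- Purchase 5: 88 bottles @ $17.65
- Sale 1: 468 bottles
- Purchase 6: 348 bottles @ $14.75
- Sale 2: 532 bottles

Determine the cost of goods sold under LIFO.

COGS = $16,592.90

Sale 1 (468) [LIFO — newest first]: 88 @ $17.65 + 295 @ $17.00 + 85 @ $16.85 = $8,000.45
Sale 2 (532) [LIFO — newest first]: 348 @ $14.75 + 17 @ $16.85 + 167 @ $19.00 = $8,592.45
Total COGS = $8,000.45 + $8,592.45 = $16,592.90
Ending inventory: 152 @ $20.50 + 323 @ $18.60 + 21 @ $19.00 = $9,522.80
Check: goods available $26,115.70 = COGS $16,592.90 + ending $9,522.80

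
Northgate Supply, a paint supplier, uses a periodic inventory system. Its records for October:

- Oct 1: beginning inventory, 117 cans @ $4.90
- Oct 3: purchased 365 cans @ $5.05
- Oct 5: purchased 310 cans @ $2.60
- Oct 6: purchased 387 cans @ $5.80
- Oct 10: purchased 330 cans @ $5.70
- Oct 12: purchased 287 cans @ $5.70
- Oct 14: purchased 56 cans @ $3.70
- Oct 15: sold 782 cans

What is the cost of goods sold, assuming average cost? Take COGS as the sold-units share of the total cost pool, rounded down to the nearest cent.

COGS = $3,880.97

Oct 15, sell 782: 782/1852 × $9,191.25 → $3,880.97
Ending inventory (cost pool remaining) = $5,310.28
Check: goods available $9,191.25 = COGS $3,880.97 + ending $5,310.28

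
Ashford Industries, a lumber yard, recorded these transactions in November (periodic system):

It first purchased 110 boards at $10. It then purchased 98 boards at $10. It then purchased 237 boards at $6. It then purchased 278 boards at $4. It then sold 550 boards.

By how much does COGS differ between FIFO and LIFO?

$1,038

FIFO COGS: 110 @ $10 + 98 @ $10 + 237 @ $6 + 105 @ $4 = $3,922
LIFO COGS: 278 @ $4 + 237 @ $6 + 35 @ $10 = $2,884
Difference = |$3,922 − $2,884| = $1,038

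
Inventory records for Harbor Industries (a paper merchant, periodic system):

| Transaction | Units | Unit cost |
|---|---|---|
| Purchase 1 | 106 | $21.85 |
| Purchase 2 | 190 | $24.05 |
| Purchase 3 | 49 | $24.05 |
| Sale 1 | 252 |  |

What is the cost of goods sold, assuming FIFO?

Sale 1 (252) [FIFO — oldest first]: 106 @ $21.85 + 146 @ $24.05 = $5,827.40
Ending inventory: 44 @ $24.05 + 49 @ $24.05 = $2,236.65

COGS = $5,827.40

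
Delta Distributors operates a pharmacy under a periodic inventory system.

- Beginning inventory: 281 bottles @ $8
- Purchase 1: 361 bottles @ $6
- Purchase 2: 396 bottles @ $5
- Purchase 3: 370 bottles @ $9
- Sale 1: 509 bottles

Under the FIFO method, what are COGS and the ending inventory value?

COGS = $3,616; ending inventory = $6,108

Sale 1 (509) [FIFO — oldest first]: 281 @ $8 + 228 @ $6 = $3,616
Ending inventory: 133 @ $6 + 396 @ $5 + 370 @ $9 = $6,108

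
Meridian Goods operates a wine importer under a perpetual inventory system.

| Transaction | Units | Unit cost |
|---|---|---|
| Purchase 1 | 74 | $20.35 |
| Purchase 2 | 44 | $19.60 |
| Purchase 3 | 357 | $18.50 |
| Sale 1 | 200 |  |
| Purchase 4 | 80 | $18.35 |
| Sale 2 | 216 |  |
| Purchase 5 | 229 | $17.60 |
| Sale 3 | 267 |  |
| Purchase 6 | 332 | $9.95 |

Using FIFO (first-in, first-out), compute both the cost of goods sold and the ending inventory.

Sale 1 (200) [FIFO — oldest first]: 74 @ $20.35 + 44 @ $19.60 + 82 @ $18.50 = $3,885.30
Sale 2 (216) [FIFO — oldest first]: 216 @ $18.50 = $3,996.00
Sale 3 (267) [FIFO — oldest first]: 59 @ $18.50 + 80 @ $18.35 + 128 @ $17.60 = $4,812.30
Total COGS = $3,885.30 + $3,996.00 + $4,812.30 = $12,693.60
Ending inventory: 101 @ $17.60 + 332 @ $9.95 = $5,081.00

COGS = $12,693.60; ending inventory = $5,081.00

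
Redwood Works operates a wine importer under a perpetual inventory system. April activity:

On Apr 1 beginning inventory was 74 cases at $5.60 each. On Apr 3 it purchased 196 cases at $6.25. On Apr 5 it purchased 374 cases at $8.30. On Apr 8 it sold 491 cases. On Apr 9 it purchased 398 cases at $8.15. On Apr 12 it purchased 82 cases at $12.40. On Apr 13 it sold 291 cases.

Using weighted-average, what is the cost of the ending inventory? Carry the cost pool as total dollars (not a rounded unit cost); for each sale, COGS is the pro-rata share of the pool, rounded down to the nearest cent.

After Apr 1: 74 on hand, pool $414.40 (≈ $5.6000 each)
After Apr 3: 270 on hand, pool $1,639.40 (≈ $6.0719 each)
After Apr 5: 644 on hand, pool $4,743.60 (≈ $7.3658 each)
Apr 8, sell 491: 491/644 × $4,743.60 → $3,616.62
After Apr 9: 551 on hand, pool $4,370.68 (≈ $7.9323 each)
After Apr 12: 633 on hand, pool $5,387.48 (≈ $8.5110 each)
Apr 13, sell 291: 291/633 × $5,387.48 → $2,476.70
Total COGS = $3,616.62 + $2,476.70 = $6,093.32
Ending inventory (cost pool remaining) = $2,910.78
Check: goods available $9,004.10 = COGS $6,093.32 + ending $2,910.78

Ending inventory = $2,910.78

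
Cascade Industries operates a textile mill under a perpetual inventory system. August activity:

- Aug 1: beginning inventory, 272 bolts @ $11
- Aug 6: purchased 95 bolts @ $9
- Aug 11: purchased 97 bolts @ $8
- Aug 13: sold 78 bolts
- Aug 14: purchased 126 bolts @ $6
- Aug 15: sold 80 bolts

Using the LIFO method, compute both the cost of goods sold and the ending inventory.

COGS = $1,104; ending inventory = $4,275

Aug 13, 78 sold [LIFO — newest first]: 78 @ $8 = $624
Aug 15, 80 sold [LIFO — newest first]: 80 @ $6 = $480
Total COGS = $624 + $480 = $1,104
Ending inventory: 272 @ $11 + 95 @ $9 + 19 @ $8 + 46 @ $6 = $4,275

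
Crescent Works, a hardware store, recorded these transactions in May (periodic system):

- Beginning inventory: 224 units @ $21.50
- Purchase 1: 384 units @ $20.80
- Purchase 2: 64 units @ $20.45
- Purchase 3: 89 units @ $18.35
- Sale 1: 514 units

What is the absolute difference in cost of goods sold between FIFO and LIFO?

FIFO COGS: 224 @ $21.50 + 290 @ $20.80 = $10,848.00
LIFO COGS: 89 @ $18.35 + 64 @ $20.45 + 361 @ $20.80 = $10,450.75
Difference = |$10,848.00 − $10,450.75| = $397.25

$397.25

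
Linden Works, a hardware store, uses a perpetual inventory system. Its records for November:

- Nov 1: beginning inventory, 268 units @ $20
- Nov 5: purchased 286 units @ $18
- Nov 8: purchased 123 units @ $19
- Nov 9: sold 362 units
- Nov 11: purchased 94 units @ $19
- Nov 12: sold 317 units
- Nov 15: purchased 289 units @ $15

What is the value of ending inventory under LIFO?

Nov 9, 362 sold [LIFO — newest first]: 123 @ $19 + 239 @ $18 = $6,639
Nov 12, 317 sold [LIFO — newest first]: 94 @ $19 + 47 @ $18 + 176 @ $20 = $6,152
Total COGS = $6,639 + $6,152 = $12,791
Ending inventory: 92 @ $20 + 289 @ $15 = $6,175

Ending inventory = $6,175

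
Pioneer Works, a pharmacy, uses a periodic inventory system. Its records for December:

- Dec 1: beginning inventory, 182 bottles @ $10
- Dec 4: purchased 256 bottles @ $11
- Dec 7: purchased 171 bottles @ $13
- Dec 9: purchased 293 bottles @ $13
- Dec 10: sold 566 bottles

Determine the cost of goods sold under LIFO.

COGS = $7,154

Dec 10, 566 sold [LIFO — newest first]: 293 @ $13 + 171 @ $13 + 102 @ $11 = $7,154
Ending inventory: 182 @ $10 + 154 @ $11 = $3,514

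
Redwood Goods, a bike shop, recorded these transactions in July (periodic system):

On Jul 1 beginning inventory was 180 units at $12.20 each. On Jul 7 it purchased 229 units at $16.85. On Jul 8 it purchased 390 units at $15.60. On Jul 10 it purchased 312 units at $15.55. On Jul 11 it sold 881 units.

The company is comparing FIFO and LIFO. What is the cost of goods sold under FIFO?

COGS = $13,413.75

FIFO COGS: 180 @ $12.20 + 229 @ $16.85 + 390 @ $15.60 + 82 @ $15.55 = $13,413.75
LIFO COGS: 312 @ $15.55 + 390 @ $15.60 + 179 @ $16.85 = $13,951.75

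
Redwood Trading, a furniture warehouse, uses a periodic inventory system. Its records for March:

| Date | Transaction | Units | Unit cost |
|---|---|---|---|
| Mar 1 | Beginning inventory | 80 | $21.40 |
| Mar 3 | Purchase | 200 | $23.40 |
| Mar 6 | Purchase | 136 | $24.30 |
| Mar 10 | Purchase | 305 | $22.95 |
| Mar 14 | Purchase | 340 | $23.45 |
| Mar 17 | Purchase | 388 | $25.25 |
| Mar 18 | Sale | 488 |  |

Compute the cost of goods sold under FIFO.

Mar 18, 488 sold [FIFO — oldest first]: 80 @ $21.40 + 200 @ $23.40 + 136 @ $24.30 + 72 @ $22.95 = $11,349.20
Ending inventory: 233 @ $22.95 + 340 @ $23.45 + 388 @ $25.25 = $23,117.35

COGS = $11,349.20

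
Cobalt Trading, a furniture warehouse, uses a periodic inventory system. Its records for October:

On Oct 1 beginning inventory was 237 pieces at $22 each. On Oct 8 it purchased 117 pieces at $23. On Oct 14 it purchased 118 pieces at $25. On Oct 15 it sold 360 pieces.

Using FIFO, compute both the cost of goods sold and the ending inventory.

COGS = $8,055; ending inventory = $2,800

Oct 15, 360 sold [FIFO — oldest first]: 237 @ $22 + 117 @ $23 + 6 @ $25 = $8,055
Ending inventory: 112 @ $25 = $2,800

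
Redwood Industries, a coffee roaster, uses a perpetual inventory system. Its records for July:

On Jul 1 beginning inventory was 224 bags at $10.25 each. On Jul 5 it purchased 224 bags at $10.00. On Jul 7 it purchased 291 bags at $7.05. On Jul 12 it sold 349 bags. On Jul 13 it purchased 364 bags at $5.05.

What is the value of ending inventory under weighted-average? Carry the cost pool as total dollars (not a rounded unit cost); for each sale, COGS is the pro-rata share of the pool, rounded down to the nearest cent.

Ending inventory = $5,314.72

After Jul 1: 224 on hand, pool $2,296.00 (≈ $10.2500 each)
After Jul 5: 448 on hand, pool $4,536.00 (≈ $10.1250 each)
After Jul 7: 739 on hand, pool $6,587.55 (≈ $8.9141 each)
Jul 12, sell 349: 349/739 × $6,587.55 → $3,111.03
After Jul 13: 754 on hand, pool $5,314.72 (≈ $7.0487 each)
Ending inventory (cost pool remaining) = $5,314.72
Check: goods available $8,425.75 = COGS $3,111.03 + ending $5,314.72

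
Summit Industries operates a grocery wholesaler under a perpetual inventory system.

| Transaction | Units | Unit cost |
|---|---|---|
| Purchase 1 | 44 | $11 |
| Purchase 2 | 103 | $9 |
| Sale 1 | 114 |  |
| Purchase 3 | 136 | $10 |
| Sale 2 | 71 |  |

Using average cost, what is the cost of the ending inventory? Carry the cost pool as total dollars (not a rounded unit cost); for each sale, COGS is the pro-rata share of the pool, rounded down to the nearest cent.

Ending inventory = $972.33

After Purchase 1: 44 on hand, pool $484.00 (≈ $11.0000 each)
After Purchase 2: 147 on hand, pool $1,411.00 (≈ $9.5986 each)
Sale 1, sell 114: 114/147 × $1,411.00 → $1,094.24
After Purchase 3: 169 on hand, pool $1,676.76 (≈ $9.9217 each)
Sale 2, sell 71: 71/169 × $1,676.76 → $704.43
Total COGS = $1,094.24 + $704.43 = $1,798.67
Ending inventory (cost pool remaining) = $972.33
Check: goods available $2,771.00 = COGS $1,798.67 + ending $972.33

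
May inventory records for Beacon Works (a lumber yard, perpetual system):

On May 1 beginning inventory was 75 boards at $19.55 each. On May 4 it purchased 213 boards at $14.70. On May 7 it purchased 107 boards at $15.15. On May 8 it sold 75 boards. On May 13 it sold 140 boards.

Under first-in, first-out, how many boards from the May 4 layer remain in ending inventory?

May 8, 75 sold [FIFO — oldest first]: 75 @ $19.55 = $1,466.25
May 13, 140 sold [FIFO — oldest first]: 140 @ $14.70 = $2,058.00
Total COGS = $1,466.25 + $2,058.00 = $3,524.25
Ending inventory: 73 @ $14.70 + 107 @ $15.15 = $2,694.15

73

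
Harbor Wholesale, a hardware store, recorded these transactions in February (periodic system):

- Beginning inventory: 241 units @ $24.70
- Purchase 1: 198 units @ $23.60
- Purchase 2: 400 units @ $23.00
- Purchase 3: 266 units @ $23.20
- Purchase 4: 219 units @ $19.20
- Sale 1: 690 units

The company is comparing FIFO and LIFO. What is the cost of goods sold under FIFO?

FIFO COGS: 241 @ $24.70 + 198 @ $23.60 + 251 @ $23.00 = $16,398.50
LIFO COGS: 219 @ $19.20 + 266 @ $23.20 + 205 @ $23.00 = $15,091.00

COGS = $16,398.50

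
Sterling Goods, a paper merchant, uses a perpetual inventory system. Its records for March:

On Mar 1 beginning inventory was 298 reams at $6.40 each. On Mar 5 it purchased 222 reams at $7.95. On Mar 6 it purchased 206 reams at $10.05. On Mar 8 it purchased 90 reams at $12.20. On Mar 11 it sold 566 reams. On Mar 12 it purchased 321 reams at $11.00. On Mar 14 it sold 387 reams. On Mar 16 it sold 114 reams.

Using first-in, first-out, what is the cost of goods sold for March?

Mar 11, 566 sold [FIFO — oldest first]: 298 @ $6.40 + 222 @ $7.95 + 46 @ $10.05 = $4,134.40
Mar 14, 387 sold [FIFO — oldest first]: 160 @ $10.05 + 90 @ $12.20 + 137 @ $11.00 = $4,213.00
Mar 16, 114 sold [FIFO — oldest first]: 114 @ $11.00 = $1,254.00
Total COGS = $4,134.40 + $4,213.00 + $1,254.00 = $9,601.40
Ending inventory: 70 @ $11.00 = $770.00
Check: goods available $10,371.40 = COGS $9,601.40 + ending $770.00

COGS = $9,601.40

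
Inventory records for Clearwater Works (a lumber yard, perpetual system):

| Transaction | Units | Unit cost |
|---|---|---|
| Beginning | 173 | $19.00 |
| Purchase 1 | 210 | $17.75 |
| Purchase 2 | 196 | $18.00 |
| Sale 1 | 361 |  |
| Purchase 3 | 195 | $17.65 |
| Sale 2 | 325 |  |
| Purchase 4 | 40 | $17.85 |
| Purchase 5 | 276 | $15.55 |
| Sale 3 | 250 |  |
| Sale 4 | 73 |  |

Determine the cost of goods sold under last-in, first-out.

Sale 1 (361) [LIFO — newest first]: 196 @ $18.00 + 165 @ $17.75 = $6,456.75
Sale 2 (325) [LIFO — newest first]: 195 @ $17.65 + 45 @ $17.75 + 85 @ $19.00 = $5,855.50
Sale 3 (250) [LIFO — newest first]: 250 @ $15.55 = $3,887.50
Sale 4 (73) [LIFO — newest first]: 26 @ $15.55 + 40 @ $17.85 + 7 @ $19.00 = $1,251.30
Total COGS = $6,456.75 + $5,855.50 + $3,887.50 + $1,251.30 = $17,451.05
Ending inventory: 81 @ $19.00 = $1,539.00

COGS = $17,451.05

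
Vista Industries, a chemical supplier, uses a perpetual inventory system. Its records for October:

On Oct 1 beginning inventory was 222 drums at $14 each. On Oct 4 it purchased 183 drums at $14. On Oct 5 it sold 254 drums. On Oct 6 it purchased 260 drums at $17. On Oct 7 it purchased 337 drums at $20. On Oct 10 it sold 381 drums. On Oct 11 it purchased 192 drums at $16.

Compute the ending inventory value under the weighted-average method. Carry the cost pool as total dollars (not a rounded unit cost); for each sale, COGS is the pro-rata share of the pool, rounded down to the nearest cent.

Ending inventory = $9,584.78

After Oct 1: 222 on hand, pool $3,108.00 (≈ $14.0000 each)
After Oct 4: 405 on hand, pool $5,670.00 (≈ $14.0000 each)
Oct 5, sell 254: 254/405 × $5,670.00 → $3,556.00
After Oct 6: 411 on hand, pool $6,534.00 (≈ $15.8978 each)
After Oct 7: 748 on hand, pool $13,274.00 (≈ $17.7460 each)
Oct 10, sell 381: 381/748 × $13,274.00 → $6,761.22
After Oct 11: 559 on hand, pool $9,584.78 (≈ $17.1463 each)
Total COGS = $3,556.00 + $6,761.22 = $10,317.22
Ending inventory (cost pool remaining) = $9,584.78
Check: goods available $19,902.00 = COGS $10,317.22 + ending $9,584.78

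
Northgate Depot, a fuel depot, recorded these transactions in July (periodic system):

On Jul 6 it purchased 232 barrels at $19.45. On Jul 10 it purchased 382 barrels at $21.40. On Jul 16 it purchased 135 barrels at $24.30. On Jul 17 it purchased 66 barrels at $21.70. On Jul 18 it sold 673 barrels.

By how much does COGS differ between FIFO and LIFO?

$517.10

FIFO COGS: 232 @ $19.45 + 382 @ $21.40 + 59 @ $24.30 = $14,120.90
LIFO COGS: 66 @ $21.70 + 135 @ $24.30 + 382 @ $21.40 + 90 @ $19.45 = $14,638.00
Difference = |$14,120.90 − $14,638.00| = $517.10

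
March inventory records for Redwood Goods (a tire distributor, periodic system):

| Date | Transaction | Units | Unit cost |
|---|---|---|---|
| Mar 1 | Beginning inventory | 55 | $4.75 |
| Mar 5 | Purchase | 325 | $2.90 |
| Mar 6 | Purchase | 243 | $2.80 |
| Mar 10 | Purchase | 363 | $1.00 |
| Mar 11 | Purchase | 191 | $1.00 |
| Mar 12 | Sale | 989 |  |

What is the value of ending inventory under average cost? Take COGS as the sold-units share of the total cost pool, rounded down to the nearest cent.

Ending inventory = $389.45

Mar 12, sell 989: 989/1177 × $2,438.15 → $2,048.70
Ending inventory (cost pool remaining) = $389.45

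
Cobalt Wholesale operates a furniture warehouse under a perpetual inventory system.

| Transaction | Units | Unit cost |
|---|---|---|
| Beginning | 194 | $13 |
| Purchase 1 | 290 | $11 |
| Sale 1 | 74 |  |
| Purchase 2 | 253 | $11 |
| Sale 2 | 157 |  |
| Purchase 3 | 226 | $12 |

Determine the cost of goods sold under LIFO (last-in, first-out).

Sale 1 (74) [LIFO — newest first]: 74 @ $11 = $814
Sale 2 (157) [LIFO — newest first]: 157 @ $11 = $1,727
Total COGS = $814 + $1,727 = $2,541
Ending inventory: 194 @ $13 + 216 @ $11 + 96 @ $11 + 226 @ $12 = $8,666

COGS = $2,541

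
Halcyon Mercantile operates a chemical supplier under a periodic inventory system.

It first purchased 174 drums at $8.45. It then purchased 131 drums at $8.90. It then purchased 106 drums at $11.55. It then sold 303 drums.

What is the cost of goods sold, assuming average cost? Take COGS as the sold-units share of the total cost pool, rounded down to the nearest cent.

Sale 1, sell 303: 303/411 × $3,860.50 → $2,846.06
Ending inventory (cost pool remaining) = $1,014.44

COGS = $2,846.06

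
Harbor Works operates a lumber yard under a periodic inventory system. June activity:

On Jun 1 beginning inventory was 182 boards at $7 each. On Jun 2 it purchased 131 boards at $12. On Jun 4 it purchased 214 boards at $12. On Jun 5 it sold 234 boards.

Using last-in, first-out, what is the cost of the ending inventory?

Ending inventory = $2,606

Jun 5, 234 sold [LIFO — newest first]: 214 @ $12 + 20 @ $12 = $2,808
Ending inventory: 182 @ $7 + 111 @ $12 = $2,606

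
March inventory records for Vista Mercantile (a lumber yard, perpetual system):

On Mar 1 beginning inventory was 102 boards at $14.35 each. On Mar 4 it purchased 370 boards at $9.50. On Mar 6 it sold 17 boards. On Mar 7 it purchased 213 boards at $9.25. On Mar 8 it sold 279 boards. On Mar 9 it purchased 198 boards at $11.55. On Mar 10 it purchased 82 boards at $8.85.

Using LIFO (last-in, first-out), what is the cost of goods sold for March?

COGS = $2,758.75

Mar 6, 17 sold [LIFO — newest first]: 17 @ $9.50 = $161.50
Mar 8, 279 sold [LIFO — newest first]: 213 @ $9.25 + 66 @ $9.50 = $2,597.25
Total COGS = $161.50 + $2,597.25 = $2,758.75
Ending inventory: 102 @ $14.35 + 287 @ $9.50 + 198 @ $11.55 + 82 @ $8.85 = $7,202.80
Check: goods available $9,961.55 = COGS $2,758.75 + ending $7,202.80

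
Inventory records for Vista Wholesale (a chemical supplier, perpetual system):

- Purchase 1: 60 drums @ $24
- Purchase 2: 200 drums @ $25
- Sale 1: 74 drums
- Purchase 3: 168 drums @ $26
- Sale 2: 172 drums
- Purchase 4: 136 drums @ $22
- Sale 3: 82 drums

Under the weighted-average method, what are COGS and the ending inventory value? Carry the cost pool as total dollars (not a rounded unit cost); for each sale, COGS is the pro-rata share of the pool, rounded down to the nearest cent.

After Purchase 1: 60 on hand, pool $1,440.00 (≈ $24.0000 each)
After Purchase 2: 260 on hand, pool $6,440.00 (≈ $24.7692 each)
Sale 1, sell 74: 74/260 × $6,440.00 → $1,832.92
After Purchase 3: 354 on hand, pool $8,975.08 (≈ $25.3533 each)
Sale 2, sell 172: 172/354 × $8,975.08 → $4,360.77
After Purchase 4: 318 on hand, pool $7,606.31 (≈ $23.9192 each)
Sale 3, sell 82: 82/318 × $7,606.31 → $1,961.37
Total COGS = $1,832.92 + $4,360.77 + $1,961.37 = $8,155.06
Ending inventory (cost pool remaining) = $5,644.94
Check: goods available $13,800.00 = COGS $8,155.06 + ending $5,644.94

COGS = $8,155.06; ending inventory = $5,644.94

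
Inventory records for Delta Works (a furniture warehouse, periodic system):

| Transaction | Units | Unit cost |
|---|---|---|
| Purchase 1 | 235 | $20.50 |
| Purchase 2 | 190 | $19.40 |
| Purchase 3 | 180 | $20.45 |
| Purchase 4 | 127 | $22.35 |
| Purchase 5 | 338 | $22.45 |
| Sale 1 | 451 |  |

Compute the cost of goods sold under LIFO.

COGS = $10,113.65

Sale 1 (451) [LIFO — newest first]: 338 @ $22.45 + 113 @ $22.35 = $10,113.65
Ending inventory: 235 @ $20.50 + 190 @ $19.40 + 180 @ $20.45 + 14 @ $22.35 = $12,497.40
Check: goods available $22,611.05 = COGS $10,113.65 + ending $12,497.40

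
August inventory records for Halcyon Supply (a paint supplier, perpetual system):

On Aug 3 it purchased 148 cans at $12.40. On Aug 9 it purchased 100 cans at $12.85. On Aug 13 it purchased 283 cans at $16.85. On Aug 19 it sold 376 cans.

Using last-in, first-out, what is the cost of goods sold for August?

Aug 19, 376 sold [LIFO — newest first]: 283 @ $16.85 + 93 @ $12.85 = $5,963.60
Ending inventory: 148 @ $12.40 + 7 @ $12.85 = $1,925.15

COGS = $5,963.60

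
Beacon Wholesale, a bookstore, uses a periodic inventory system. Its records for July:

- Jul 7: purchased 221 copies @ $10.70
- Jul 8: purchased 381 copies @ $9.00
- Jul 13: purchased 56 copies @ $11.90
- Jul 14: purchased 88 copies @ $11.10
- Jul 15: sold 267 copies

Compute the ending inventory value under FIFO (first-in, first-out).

Jul 15, 267 sold [FIFO — oldest first]: 221 @ $10.70 + 46 @ $9.00 = $2,778.70
Ending inventory: 335 @ $9.00 + 56 @ $11.90 + 88 @ $11.10 = $4,658.20
Check: goods available $7,436.90 = COGS $2,778.70 + ending $4,658.20

Ending inventory = $4,658.20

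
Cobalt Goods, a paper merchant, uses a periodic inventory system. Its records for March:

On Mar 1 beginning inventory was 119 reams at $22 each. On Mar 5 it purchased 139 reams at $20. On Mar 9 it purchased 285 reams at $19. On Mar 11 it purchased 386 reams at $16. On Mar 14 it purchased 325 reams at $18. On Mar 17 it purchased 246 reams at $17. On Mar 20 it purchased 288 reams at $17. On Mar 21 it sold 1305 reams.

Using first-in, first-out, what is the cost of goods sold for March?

Mar 21, 1305 sold [FIFO — oldest first]: 119 @ $22 + 139 @ $20 + 285 @ $19 + 386 @ $16 + 325 @ $18 + 51 @ $17 = $23,706
Ending inventory: 195 @ $17 + 288 @ $17 = $8,211

COGS = $23,706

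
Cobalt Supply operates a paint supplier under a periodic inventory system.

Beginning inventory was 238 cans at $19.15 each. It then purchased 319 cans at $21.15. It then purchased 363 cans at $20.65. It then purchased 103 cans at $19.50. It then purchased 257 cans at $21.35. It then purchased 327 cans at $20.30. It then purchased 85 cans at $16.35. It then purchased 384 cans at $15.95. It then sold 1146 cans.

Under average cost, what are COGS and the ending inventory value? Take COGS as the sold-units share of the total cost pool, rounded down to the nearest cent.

Sale 1, sell 1146: 1146/2076 × $40,448.60 → $22,328.56
Ending inventory (cost pool remaining) = $18,120.04

COGS = $22,328.56; ending inventory = $18,120.04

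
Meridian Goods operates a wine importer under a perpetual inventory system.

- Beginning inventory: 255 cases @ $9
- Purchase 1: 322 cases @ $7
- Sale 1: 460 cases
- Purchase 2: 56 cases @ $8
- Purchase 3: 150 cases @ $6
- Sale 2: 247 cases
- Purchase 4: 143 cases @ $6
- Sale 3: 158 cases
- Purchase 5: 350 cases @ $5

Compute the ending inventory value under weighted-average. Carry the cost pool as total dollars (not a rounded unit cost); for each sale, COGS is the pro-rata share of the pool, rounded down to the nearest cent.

After Beginning: 255 on hand, pool $2,295.00 (≈ $9.0000 each)
After Purchase 1: 577 on hand, pool $4,549.00 (≈ $7.8839 each)
Sale 1, sell 460: 460/577 × $4,549.00 → $3,626.58
After Purchase 2: 173 on hand, pool $1,370.42 (≈ $7.9215 each)
After Purchase 3: 323 on hand, pool $2,270.42 (≈ $7.0292 each)
Sale 2, sell 247: 247/323 × $2,270.42 → $1,736.20
After Purchase 4: 219 on hand, pool $1,392.22 (≈ $6.3572 each)
Sale 3, sell 158: 158/219 × $1,392.22 → $1,004.43
After Purchase 5: 411 on hand, pool $2,137.79 (≈ $5.2014 each)
Total COGS = $3,626.58 + $1,736.20 + $1,004.43 = $6,367.21
Ending inventory (cost pool remaining) = $2,137.79

Ending inventory = $2,137.79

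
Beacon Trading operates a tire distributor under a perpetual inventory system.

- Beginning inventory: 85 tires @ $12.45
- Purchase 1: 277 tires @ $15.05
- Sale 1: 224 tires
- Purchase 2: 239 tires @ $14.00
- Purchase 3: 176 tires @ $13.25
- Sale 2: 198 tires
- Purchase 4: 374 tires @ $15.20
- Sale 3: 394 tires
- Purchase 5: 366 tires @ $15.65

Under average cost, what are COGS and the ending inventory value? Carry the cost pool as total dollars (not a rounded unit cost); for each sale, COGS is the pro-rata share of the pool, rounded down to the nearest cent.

After Beginning: 85 on hand, pool $1,058.25 (≈ $12.4500 each)
After Purchase 1: 362 on hand, pool $5,227.10 (≈ $14.4395 each)
Sale 1, sell 224: 224/362 × $5,227.10 → $3,234.44
After Purchase 2: 377 on hand, pool $5,338.66 (≈ $14.1609 each)
After Purchase 3: 553 on hand, pool $7,670.66 (≈ $13.8710 each)
Sale 2, sell 198: 198/553 × $7,670.66 → $2,746.45
After Purchase 4: 729 on hand, pool $10,609.01 (≈ $14.5528 each)
Sale 3, sell 394: 394/729 × $10,609.01 → $5,733.81
After Purchase 5: 701 on hand, pool $10,603.10 (≈ $15.1257 each)
Total COGS = $3,234.44 + $2,746.45 + $5,733.81 = $11,714.70
Ending inventory (cost pool remaining) = $10,603.10

COGS = $11,714.70; ending inventory = $10,603.10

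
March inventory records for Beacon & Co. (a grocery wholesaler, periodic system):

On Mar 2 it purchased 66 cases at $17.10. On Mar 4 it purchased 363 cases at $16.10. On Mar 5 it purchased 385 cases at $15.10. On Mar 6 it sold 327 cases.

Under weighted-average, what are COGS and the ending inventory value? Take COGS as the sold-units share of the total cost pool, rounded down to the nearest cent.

Mar 6, sell 327: 327/814 × $12,786.40 → $5,136.55
Ending inventory (cost pool remaining) = $7,649.85
Check: goods available $12,786.40 = COGS $5,136.55 + ending $7,649.85

COGS = $5,136.55; ending inventory = $7,649.85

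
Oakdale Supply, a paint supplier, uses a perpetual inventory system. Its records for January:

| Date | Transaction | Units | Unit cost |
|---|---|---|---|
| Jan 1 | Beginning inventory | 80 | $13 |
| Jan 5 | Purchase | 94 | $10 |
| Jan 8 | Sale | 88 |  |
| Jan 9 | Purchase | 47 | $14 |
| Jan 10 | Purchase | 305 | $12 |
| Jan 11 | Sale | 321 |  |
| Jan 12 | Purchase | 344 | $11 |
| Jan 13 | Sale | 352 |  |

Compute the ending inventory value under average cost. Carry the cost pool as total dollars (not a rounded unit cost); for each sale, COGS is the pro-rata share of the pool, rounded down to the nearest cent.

Ending inventory = $1,229.24

After Jan 1: 80 on hand, pool $1,040.00 (≈ $13.0000 each)
After Jan 5: 174 on hand, pool $1,980.00 (≈ $11.3793 each)
Jan 8, sell 88: 88/174 × $1,980.00 → $1,001.37
After Jan 9: 133 on hand, pool $1,636.63 (≈ $12.3055 each)
After Jan 10: 438 on hand, pool $5,296.63 (≈ $12.0928 each)
Jan 11, sell 321: 321/438 × $5,296.63 → $3,881.77
After Jan 12: 461 on hand, pool $5,198.86 (≈ $11.2774 each)
Jan 13, sell 352: 352/461 × $5,198.86 → $3,969.62
Total COGS = $1,001.37 + $3,881.77 + $3,969.62 = $8,852.76
Ending inventory (cost pool remaining) = $1,229.24
Check: goods available $10,082.00 = COGS $8,852.76 + ending $1,229.24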